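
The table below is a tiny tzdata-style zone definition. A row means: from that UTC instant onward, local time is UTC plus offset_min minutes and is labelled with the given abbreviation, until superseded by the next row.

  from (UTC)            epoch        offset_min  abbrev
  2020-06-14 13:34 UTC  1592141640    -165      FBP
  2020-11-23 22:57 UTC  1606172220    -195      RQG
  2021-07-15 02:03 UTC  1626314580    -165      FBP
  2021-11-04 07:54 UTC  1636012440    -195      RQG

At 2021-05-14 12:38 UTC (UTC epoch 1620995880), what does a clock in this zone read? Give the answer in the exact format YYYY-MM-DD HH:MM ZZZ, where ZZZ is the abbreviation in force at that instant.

2021-05-14 09:23 RQG

Query: 2021-05-14 12:38 UTC
Rule 2/4 (RQG, -03:15): 2020-11-23 22:57 UTC ≤ query < 2021-07-15 02:03 UTC
12·60 + 38 - 195 = 563 min
563 = 0·1440 + 563; 563 = 9·60 + 23 → 09:23, same day
→ 2021-05-14 09:23 RQG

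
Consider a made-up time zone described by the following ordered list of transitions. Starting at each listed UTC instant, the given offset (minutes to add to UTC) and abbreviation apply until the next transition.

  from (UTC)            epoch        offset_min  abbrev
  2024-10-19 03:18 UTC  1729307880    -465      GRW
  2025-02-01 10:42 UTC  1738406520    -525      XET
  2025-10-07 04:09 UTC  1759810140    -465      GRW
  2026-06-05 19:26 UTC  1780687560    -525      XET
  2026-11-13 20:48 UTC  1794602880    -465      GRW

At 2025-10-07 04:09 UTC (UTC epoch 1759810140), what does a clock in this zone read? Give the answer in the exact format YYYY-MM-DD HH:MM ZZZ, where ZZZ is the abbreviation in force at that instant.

2025-10-06 20:24 GRW

Query: 2025-10-07 04:09 UTC
Rule 3/5 (GRW, -07:45): 2025-10-07 04:09 UTC ≤ query < 2026-06-05 19:26 UTC
4·60 + 9 - 465 = -216 min
-216 = -1·1440 + 1224; 1224 = 20·60 + 24 → 20:24, 2025-10-07 - 1 day = 2025-10-06
→ 2025-10-06 20:24 GRW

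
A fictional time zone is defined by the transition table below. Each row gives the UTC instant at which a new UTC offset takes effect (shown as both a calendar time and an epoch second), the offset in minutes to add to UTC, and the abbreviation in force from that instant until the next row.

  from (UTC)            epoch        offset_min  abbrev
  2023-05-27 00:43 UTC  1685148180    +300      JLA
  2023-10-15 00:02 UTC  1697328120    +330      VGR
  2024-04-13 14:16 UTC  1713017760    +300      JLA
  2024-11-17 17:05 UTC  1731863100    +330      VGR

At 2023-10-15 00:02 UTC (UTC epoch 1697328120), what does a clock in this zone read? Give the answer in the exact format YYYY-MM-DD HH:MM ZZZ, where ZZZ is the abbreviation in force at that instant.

2023-10-15 05:32 VGR

Query: 2023-10-15 00:02 UTC
Rule 2/4 (VGR, +05:30): 2023-10-15 00:02 UTC ≤ query < 2024-04-13 14:16 UTC
0·60 + 2 + 330 = 332 min
332 = 0·1440 + 332; 332 = 5·60 + 32 → 05:32, same day
→ 2023-10-15 05:32 VGR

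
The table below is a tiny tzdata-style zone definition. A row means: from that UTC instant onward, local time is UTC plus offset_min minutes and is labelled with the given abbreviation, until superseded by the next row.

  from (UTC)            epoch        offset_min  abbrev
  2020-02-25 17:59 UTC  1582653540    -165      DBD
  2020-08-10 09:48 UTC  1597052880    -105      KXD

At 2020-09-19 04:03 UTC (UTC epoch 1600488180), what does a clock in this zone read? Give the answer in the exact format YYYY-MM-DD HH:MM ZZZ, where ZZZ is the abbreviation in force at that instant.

2020-09-19 02:18 KXD

Query: 2020-09-19 04:03 UTC
Rule 2/2 (KXD, -01:45): 2020-08-10 09:48 UTC ≤ query < +∞
4·60 + 3 - 105 = 138 min
138 = 0·1440 + 138; 138 = 2·60 + 18 → 02:18, same day
→ 2020-09-19 02:18 KXD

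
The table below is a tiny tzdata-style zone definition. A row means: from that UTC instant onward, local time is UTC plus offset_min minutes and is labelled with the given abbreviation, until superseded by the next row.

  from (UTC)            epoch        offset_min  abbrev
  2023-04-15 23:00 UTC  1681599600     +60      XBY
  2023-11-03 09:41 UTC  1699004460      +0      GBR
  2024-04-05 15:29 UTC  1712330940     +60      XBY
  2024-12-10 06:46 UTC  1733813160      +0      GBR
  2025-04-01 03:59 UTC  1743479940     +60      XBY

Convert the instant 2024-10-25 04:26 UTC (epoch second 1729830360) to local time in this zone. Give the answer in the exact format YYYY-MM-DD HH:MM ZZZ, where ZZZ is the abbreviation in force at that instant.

2024-10-25 05:26 XBY

Query: 2024-10-25 04:26 UTC
Rule 3/5 (XBY, +01:00): 2024-04-05 15:29 UTC ≤ query < 2024-12-10 06:46 UTC
4·60 + 26 + 60 = 326 min
326 = 0·1440 + 326; 326 = 5·60 + 26 → 05:26, same day
→ 2024-10-25 05:26 XBY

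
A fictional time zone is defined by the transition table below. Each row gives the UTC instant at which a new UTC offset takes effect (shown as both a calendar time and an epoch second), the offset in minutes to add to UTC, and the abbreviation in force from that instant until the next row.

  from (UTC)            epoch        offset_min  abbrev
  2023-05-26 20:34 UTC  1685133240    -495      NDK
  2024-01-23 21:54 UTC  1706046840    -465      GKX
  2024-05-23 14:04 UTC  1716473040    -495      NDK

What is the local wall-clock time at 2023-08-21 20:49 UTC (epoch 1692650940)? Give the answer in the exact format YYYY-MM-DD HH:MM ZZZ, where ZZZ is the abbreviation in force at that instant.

Query: 2023-08-21 20:49 UTC
Rule 1/3 (NDK, -08:15): 2023-05-26 20:34 UTC ≤ query < 2024-01-23 21:54 UTC
20·60 + 49 - 495 = 754 min
754 = 0·1440 + 754; 754 = 12·60 + 34 → 12:34, same day
→ 2023-08-21 12:34 NDK

2023-08-21 12:34 NDK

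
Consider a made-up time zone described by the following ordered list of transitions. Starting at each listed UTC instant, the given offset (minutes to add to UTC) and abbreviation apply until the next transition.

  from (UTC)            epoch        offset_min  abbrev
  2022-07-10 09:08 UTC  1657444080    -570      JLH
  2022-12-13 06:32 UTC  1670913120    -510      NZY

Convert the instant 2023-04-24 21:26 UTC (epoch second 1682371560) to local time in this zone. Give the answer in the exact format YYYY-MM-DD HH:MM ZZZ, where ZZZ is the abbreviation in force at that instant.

Query: 2023-04-24 21:26 UTC
Rule 2/2 (NZY, -08:30): 2022-12-13 06:32 UTC ≤ query < +∞
21·60 + 26 - 510 = 776 min
776 = 0·1440 + 776; 776 = 12·60 + 56 → 12:56, same day
→ 2023-04-24 12:56 NZY

2023-04-24 12:56 NZY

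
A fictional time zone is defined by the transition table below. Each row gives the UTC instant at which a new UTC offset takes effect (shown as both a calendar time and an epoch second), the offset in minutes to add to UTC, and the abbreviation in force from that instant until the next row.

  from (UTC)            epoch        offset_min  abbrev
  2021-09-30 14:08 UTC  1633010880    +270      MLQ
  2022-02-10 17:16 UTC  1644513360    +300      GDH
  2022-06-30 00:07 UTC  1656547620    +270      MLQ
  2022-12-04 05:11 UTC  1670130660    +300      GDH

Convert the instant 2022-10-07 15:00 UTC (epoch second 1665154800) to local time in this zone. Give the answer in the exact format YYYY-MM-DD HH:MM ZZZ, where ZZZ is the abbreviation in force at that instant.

2022-10-07 19:30 MLQ

Query: 2022-10-07 15:00 UTC
Rule 3/4 (MLQ, +04:30): 2022-06-30 00:07 UTC ≤ query < 2022-12-04 05:11 UTC
15·60 + 0 + 270 = 1170 min
1170 = 0·1440 + 1170; 1170 = 19·60 + 30 → 19:30, same day
→ 2022-10-07 19:30 MLQ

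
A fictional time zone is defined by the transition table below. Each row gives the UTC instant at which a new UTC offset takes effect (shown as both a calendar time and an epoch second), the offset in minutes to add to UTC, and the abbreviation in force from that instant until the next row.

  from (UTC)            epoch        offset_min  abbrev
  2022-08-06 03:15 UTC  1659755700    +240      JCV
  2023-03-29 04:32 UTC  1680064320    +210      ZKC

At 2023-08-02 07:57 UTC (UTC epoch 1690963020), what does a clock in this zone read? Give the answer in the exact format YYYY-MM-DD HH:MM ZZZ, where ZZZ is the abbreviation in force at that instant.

2023-08-02 11:27 ZKC

Query: 2023-08-02 07:57 UTC
Rule 2/2 (ZKC, +03:30): 2023-03-29 04:32 UTC ≤ query < +∞
7·60 + 57 + 210 = 687 min
687 = 0·1440 + 687; 687 = 11·60 + 27 → 11:27, same day
→ 2023-08-02 11:27 ZKC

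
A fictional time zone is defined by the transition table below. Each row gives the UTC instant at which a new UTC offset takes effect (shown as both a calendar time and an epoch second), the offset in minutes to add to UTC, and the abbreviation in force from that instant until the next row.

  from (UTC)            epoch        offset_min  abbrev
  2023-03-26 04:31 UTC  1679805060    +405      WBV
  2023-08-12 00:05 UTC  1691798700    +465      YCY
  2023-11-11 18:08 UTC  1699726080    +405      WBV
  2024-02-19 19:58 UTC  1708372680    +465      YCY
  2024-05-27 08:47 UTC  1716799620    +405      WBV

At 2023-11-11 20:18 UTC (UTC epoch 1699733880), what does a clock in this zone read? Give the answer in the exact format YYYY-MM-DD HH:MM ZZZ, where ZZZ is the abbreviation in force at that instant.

2023-11-12 03:03 WBV

Query: 2023-11-11 20:18 UTC
Rule 3/5 (WBV, +06:45): 2023-11-11 18:08 UTC ≤ query < 2024-02-19 19:58 UTC
20·60 + 18 + 405 = 1623 min
1623 = 1·1440 + 183; 183 = 3·60 + 3 → 03:03, 2023-11-11 + 1 day = 2023-11-12
→ 2023-11-12 03:03 WBV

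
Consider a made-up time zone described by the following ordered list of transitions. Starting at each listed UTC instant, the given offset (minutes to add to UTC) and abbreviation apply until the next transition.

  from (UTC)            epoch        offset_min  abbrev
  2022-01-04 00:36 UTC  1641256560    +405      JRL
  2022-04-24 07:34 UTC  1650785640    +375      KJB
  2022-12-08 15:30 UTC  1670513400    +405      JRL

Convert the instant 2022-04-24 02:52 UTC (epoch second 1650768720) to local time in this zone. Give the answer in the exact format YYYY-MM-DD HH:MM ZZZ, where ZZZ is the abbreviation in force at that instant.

2022-04-24 09:37 JRL

Query: 2022-04-24 02:52 UTC
Rule 1/3 (JRL, +06:45): 2022-01-04 00:36 UTC ≤ query < 2022-04-24 07:34 UTC
2·60 + 52 + 405 = 577 min
577 = 0·1440 + 577; 577 = 9·60 + 37 → 09:37, same day
→ 2022-04-24 09:37 JRL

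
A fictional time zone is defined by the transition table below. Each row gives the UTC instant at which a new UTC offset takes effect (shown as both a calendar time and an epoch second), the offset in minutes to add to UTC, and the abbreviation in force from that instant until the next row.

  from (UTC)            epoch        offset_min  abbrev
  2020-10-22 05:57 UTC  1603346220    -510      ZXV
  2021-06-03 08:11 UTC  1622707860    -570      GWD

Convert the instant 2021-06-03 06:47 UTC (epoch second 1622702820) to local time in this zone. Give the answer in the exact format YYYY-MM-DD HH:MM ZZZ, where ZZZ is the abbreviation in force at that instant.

2021-06-02 22:17 ZXV

Query: 2021-06-03 06:47 UTC
Rule 1/2 (ZXV, -08:30): 2020-10-22 05:57 UTC ≤ query < 2021-06-03 08:11 UTC
6·60 + 47 - 510 = -103 min
-103 = -1·1440 + 1337; 1337 = 22·60 + 17 → 22:17, 2021-06-03 - 1 day = 2021-06-02
→ 2021-06-02 22:17 ZXV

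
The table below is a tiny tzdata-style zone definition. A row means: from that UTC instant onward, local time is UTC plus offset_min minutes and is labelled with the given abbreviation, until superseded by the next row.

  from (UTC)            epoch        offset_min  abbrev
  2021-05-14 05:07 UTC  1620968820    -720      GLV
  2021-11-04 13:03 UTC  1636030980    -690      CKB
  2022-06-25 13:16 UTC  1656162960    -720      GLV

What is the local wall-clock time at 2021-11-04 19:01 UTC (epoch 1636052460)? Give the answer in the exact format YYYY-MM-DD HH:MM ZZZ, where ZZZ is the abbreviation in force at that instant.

2021-11-04 07:31 CKB

Query: 2021-11-04 19:01 UTC
Rule 2/3 (CKB, -11:30): 2021-11-04 13:03 UTC ≤ query < 2022-06-25 13:16 UTC
19·60 + 1 - 690 = 451 min
451 = 0·1440 + 451; 451 = 7·60 + 31 → 07:31, same day
→ 2021-11-04 07:31 CKB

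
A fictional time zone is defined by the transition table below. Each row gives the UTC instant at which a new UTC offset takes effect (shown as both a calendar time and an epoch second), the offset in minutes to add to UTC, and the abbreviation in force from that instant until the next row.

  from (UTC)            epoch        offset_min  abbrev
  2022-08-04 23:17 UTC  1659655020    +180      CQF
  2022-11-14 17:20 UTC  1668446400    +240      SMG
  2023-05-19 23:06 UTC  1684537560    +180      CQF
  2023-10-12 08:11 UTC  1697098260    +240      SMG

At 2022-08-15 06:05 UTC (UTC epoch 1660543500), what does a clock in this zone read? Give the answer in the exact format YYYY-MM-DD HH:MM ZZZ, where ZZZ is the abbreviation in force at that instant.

Query: 2022-08-15 06:05 UTC
Rule 1/4 (CQF, +03:00): 2022-08-04 23:17 UTC ≤ query < 2022-11-14 17:20 UTC
6·60 + 5 + 180 = 545 min
545 = 0·1440 + 545; 545 = 9·60 + 5 → 09:05, same day
→ 2022-08-15 09:05 CQF

2022-08-15 09:05 CQF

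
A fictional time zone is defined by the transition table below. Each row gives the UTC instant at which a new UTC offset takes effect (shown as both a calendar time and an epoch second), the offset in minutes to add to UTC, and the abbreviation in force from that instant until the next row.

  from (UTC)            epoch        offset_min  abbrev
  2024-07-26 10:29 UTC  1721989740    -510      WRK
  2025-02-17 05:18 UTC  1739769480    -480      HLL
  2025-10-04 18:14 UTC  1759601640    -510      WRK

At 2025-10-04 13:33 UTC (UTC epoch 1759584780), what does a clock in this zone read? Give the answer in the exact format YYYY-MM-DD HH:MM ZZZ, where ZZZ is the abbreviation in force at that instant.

Query: 2025-10-04 13:33 UTC
Rule 2/3 (HLL, -08:00): 2025-02-17 05:18 UTC ≤ query < 2025-10-04 18:14 UTC
13·60 + 33 - 480 = 333 min
333 = 0·1440 + 333; 333 = 5·60 + 33 → 05:33, same day
→ 2025-10-04 05:33 HLL

2025-10-04 05:33 HLL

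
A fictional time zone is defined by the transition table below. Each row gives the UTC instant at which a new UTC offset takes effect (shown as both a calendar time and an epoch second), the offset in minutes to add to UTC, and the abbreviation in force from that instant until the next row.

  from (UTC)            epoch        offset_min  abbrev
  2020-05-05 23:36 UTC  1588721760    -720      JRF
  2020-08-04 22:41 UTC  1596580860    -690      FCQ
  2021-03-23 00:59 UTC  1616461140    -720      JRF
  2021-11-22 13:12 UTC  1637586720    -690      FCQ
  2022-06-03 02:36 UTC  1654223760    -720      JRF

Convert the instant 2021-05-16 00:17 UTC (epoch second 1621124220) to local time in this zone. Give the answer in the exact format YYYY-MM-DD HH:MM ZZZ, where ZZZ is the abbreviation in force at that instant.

2021-05-15 12:17 JRF

Query: 2021-05-16 00:17 UTC
Rule 3/5 (JRF, -12:00): 2021-03-23 00:59 UTC ≤ query < 2021-11-22 13:12 UTC
0·60 + 17 - 720 = -703 min
-703 = -1·1440 + 737; 737 = 12·60 + 17 → 12:17, 2021-05-16 - 1 day = 2021-05-15
→ 2021-05-15 12:17 JRF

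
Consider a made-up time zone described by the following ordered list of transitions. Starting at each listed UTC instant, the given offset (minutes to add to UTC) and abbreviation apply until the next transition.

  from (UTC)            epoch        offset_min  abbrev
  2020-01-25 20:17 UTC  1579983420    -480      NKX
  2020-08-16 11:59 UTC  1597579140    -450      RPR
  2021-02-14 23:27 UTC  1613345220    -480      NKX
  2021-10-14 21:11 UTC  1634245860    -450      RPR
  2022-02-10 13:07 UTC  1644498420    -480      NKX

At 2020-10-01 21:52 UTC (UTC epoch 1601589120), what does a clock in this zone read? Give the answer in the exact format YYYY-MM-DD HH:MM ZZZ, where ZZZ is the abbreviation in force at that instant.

Query: 2020-10-01 21:52 UTC
Rule 2/5 (RPR, -07:30): 2020-08-16 11:59 UTC ≤ query < 2021-02-14 23:27 UTC
21·60 + 52 - 450 = 862 min
862 = 0·1440 + 862; 862 = 14·60 + 22 → 14:22, same day
→ 2020-10-01 14:22 RPR

2020-10-01 14:22 RPR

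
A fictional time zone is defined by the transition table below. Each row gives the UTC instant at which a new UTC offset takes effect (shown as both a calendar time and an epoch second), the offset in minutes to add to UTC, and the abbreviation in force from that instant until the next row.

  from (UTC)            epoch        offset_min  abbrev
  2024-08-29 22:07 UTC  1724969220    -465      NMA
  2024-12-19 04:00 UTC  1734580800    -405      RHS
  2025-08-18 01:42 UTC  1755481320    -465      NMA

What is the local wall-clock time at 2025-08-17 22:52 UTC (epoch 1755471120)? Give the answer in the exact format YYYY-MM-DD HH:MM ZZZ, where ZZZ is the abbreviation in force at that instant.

Query: 2025-08-17 22:52 UTC
Rule 2/3 (RHS, -06:45): 2024-12-19 04:00 UTC ≤ query < 2025-08-18 01:42 UTC
22·60 + 52 - 405 = 967 min
967 = 0·1440 + 967; 967 = 16·60 + 7 → 16:07, same day
→ 2025-08-17 16:07 RHS

2025-08-17 16:07 RHS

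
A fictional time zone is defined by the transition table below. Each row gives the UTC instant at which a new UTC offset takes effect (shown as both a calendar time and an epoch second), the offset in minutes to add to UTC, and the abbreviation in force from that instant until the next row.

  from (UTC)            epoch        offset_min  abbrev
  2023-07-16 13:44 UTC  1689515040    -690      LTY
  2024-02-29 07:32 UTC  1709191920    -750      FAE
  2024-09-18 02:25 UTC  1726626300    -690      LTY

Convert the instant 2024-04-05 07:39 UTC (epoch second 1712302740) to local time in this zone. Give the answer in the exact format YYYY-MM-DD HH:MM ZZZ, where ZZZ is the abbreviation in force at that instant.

Query: 2024-04-05 07:39 UTC
Rule 2/3 (FAE, -12:30): 2024-02-29 07:32 UTC ≤ query < 2024-09-18 02:25 UTC
7·60 + 39 - 750 = -291 min
-291 = -1·1440 + 1149; 1149 = 19·60 + 9 → 19:09, 2024-04-05 - 1 day = 2024-04-04
→ 2024-04-04 19:09 FAE

2024-04-04 19:09 FAE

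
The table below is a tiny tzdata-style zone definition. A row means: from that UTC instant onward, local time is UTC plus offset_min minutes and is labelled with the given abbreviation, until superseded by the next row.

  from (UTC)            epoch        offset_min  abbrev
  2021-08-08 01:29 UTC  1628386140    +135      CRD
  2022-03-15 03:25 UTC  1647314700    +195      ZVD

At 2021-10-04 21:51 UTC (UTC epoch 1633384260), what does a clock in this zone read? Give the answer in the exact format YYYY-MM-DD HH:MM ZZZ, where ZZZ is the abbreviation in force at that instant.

2021-10-05 00:06 CRD

Query: 2021-10-04 21:51 UTC
Rule 1/2 (CRD, +02:15): 2021-08-08 01:29 UTC ≤ query < 2022-03-15 03:25 UTC
21·60 + 51 + 135 = 1446 min
1446 = 1·1440 + 6; 6 = 0·60 + 6 → 00:06, 2021-10-04 + 1 day = 2021-10-05
→ 2021-10-05 00:06 CRD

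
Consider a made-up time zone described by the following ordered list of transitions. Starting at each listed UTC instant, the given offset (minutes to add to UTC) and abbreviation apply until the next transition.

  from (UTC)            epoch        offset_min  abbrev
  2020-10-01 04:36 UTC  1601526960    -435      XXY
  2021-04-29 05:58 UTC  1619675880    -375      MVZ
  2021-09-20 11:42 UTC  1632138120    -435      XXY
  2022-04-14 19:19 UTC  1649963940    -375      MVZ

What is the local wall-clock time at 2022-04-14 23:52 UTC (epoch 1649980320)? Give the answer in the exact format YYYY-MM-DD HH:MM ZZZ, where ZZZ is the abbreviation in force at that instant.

Query: 2022-04-14 23:52 UTC
Rule 4/4 (MVZ, -06:15): 2022-04-14 19:19 UTC ≤ query < +∞
23·60 + 52 - 375 = 1057 min
1057 = 0·1440 + 1057; 1057 = 17·60 + 37 → 17:37, same day
→ 2022-04-14 17:37 MVZ

2022-04-14 17:37 MVZ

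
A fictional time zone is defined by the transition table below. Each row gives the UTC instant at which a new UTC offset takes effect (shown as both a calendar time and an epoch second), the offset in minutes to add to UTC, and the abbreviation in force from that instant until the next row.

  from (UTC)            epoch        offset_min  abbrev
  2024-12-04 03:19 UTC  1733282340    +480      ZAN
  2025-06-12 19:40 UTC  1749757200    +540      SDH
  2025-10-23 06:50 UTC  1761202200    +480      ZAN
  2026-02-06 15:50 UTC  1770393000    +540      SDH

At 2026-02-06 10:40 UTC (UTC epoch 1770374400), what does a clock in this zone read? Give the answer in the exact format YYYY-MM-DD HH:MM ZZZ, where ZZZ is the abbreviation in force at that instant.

Query: 2026-02-06 10:40 UTC
Rule 3/4 (ZAN, +08:00): 2025-10-23 06:50 UTC ≤ query < 2026-02-06 15:50 UTC
10·60 + 40 + 480 = 1120 min
1120 = 0·1440 + 1120; 1120 = 18·60 + 40 → 18:40, same day
→ 2026-02-06 18:40 ZAN

2026-02-06 18:40 ZAN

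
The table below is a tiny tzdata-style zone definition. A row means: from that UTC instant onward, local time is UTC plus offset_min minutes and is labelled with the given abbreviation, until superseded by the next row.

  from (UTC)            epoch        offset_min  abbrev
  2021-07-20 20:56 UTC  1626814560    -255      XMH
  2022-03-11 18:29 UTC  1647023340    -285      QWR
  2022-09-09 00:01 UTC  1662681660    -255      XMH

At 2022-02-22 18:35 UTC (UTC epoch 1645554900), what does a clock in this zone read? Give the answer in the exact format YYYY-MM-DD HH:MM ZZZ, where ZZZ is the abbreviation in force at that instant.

Query: 2022-02-22 18:35 UTC
Rule 1/3 (XMH, -04:15): 2021-07-20 20:56 UTC ≤ query < 2022-03-11 18:29 UTC
18·60 + 35 - 255 = 860 min
860 = 0·1440 + 860; 860 = 14·60 + 20 → 14:20, same day
→ 2022-02-22 14:20 XMH

2022-02-22 14:20 XMH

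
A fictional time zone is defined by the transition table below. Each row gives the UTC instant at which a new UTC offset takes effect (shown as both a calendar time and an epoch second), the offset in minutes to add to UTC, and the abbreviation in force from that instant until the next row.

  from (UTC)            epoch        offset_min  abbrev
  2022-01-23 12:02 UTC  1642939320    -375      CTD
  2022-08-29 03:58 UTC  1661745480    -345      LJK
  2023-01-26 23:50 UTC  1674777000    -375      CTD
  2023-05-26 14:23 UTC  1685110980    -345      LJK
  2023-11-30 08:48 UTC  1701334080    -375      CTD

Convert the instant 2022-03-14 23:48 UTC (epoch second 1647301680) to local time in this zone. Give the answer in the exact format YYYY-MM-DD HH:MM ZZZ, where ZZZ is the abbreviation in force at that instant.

Query: 2022-03-14 23:48 UTC
Rule 1/5 (CTD, -06:15): 2022-01-23 12:02 UTC ≤ query < 2022-08-29 03:58 UTC
23·60 + 48 - 375 = 1053 min
1053 = 0·1440 + 1053; 1053 = 17·60 + 33 → 17:33, same day
→ 2022-03-14 17:33 CTD

2022-03-14 17:33 CTD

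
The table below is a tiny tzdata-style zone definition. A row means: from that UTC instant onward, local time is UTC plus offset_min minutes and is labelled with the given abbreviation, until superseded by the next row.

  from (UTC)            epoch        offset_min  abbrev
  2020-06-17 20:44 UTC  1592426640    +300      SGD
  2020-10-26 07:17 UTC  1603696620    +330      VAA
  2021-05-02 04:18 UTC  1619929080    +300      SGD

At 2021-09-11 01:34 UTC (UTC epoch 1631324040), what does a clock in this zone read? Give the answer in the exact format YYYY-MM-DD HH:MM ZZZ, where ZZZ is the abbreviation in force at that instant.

Query: 2021-09-11 01:34 UTC
Rule 3/3 (SGD, +05:00): 2021-05-02 04:18 UTC ≤ query < +∞
1·60 + 34 + 300 = 394 min
394 = 0·1440 + 394; 394 = 6·60 + 34 → 06:34, same day
→ 2021-09-11 06:34 SGD

2021-09-11 06:34 SGD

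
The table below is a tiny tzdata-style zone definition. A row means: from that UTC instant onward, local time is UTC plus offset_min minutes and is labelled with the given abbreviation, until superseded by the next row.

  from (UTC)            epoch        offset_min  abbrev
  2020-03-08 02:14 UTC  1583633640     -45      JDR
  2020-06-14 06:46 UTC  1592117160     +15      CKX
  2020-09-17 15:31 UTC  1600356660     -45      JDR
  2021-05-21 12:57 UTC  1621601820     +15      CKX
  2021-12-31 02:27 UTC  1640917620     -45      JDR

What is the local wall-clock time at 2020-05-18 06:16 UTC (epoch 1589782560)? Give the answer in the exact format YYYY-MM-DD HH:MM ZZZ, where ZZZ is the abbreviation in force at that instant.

Query: 2020-05-18 06:16 UTC
Rule 1/5 (JDR, -00:45): 2020-03-08 02:14 UTC ≤ query < 2020-06-14 06:46 UTC
6·60 + 16 - 45 = 331 min
331 = 0·1440 + 331; 331 = 5·60 + 31 → 05:31, same day
→ 2020-05-18 05:31 JDR

2020-05-18 05:31 JDR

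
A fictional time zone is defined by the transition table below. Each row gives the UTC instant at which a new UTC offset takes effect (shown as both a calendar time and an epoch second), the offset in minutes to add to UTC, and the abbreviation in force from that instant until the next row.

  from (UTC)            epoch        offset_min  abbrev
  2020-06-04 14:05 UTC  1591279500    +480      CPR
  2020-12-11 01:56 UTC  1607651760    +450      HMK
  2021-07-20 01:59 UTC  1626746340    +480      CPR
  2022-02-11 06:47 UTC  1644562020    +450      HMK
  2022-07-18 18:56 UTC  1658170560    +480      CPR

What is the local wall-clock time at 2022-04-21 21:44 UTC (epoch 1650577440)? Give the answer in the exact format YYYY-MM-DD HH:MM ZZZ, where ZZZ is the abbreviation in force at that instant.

Query: 2022-04-21 21:44 UTC
Rule 4/5 (HMK, +07:30): 2022-02-11 06:47 UTC ≤ query < 2022-07-18 18:56 UTC
21·60 + 44 + 450 = 1754 min
1754 = 1·1440 + 314; 314 = 5·60 + 14 → 05:14, 2022-04-21 + 1 day = 2022-04-22
→ 2022-04-22 05:14 HMK

2022-04-22 05:14 HMK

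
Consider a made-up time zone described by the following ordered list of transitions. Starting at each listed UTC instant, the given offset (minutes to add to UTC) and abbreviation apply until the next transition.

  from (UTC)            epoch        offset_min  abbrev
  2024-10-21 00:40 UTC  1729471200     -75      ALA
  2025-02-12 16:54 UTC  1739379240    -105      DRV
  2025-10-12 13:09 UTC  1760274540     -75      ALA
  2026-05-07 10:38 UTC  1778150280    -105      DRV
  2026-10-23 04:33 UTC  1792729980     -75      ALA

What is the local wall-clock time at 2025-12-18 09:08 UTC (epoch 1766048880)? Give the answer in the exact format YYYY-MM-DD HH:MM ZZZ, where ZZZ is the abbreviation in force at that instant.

2025-12-18 07:53 ALA

Query: 2025-12-18 09:08 UTC
Rule 3/5 (ALA, -01:15): 2025-10-12 13:09 UTC ≤ query < 2026-05-07 10:38 UTC
9·60 + 8 - 75 = 473 min
473 = 0·1440 + 473; 473 = 7·60 + 53 → 07:53, same day
→ 2025-12-18 07:53 ALA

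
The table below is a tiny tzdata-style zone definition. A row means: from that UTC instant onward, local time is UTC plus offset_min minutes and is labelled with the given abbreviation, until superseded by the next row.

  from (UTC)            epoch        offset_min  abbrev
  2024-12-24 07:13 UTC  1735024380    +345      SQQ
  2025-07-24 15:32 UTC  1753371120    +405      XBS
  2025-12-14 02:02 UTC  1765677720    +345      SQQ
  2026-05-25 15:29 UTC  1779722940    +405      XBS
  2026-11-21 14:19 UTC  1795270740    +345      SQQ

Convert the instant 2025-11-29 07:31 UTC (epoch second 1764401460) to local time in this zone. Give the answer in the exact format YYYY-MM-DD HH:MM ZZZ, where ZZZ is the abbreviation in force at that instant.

2025-11-29 14:16 XBS

Query: 2025-11-29 07:31 UTC
Rule 2/5 (XBS, +06:45): 2025-07-24 15:32 UTC ≤ query < 2025-12-14 02:02 UTC
7·60 + 31 + 405 = 856 min
856 = 0·1440 + 856; 856 = 14·60 + 16 → 14:16, same day
→ 2025-11-29 14:16 XBS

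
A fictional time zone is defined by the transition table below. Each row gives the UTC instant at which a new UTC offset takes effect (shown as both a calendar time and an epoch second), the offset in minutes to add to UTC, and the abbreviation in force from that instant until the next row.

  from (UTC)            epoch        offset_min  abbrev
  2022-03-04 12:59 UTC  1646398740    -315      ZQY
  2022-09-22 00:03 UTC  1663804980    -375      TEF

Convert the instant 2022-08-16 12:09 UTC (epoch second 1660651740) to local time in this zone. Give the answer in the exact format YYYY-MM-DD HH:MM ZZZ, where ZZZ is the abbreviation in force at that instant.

Query: 2022-08-16 12:09 UTC
Rule 1/2 (ZQY, -05:15): 2022-03-04 12:59 UTC ≤ query < 2022-09-22 00:03 UTC
12·60 + 9 - 315 = 414 min
414 = 0·1440 + 414; 414 = 6·60 + 54 → 06:54, same day
→ 2022-08-16 06:54 ZQY

2022-08-16 06:54 ZQY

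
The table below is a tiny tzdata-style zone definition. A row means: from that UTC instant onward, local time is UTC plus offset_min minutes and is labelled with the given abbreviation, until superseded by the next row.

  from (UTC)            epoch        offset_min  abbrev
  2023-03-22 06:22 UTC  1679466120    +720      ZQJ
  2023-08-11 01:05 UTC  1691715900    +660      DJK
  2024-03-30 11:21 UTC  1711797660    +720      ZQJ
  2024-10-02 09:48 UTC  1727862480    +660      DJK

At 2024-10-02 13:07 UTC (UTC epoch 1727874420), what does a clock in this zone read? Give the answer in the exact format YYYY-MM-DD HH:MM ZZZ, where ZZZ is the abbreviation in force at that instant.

Query: 2024-10-02 13:07 UTC
Rule 4/4 (DJK, +11:00): 2024-10-02 09:48 UTC ≤ query < +∞
13·60 + 7 + 660 = 1447 min
1447 = 1·1440 + 7; 7 = 0·60 + 7 → 00:07, 2024-10-02 + 1 day = 2024-10-03
→ 2024-10-03 00:07 DJK

2024-10-03 00:07 DJK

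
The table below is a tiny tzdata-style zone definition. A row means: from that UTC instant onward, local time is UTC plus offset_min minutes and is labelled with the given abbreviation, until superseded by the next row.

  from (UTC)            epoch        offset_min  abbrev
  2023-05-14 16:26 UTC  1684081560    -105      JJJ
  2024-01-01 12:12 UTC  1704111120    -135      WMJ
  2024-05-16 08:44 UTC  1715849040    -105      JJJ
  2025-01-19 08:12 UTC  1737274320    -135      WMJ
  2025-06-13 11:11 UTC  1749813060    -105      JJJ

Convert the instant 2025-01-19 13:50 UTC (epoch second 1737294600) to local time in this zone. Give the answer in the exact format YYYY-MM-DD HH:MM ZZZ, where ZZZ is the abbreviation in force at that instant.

2025-01-19 11:35 WMJ

Query: 2025-01-19 13:50 UTC
Rule 4/5 (WMJ, -02:15): 2025-01-19 08:12 UTC ≤ query < 2025-06-13 11:11 UTC
13·60 + 50 - 135 = 695 min
695 = 0·1440 + 695; 695 = 11·60 + 35 → 11:35, same day
→ 2025-01-19 11:35 WMJ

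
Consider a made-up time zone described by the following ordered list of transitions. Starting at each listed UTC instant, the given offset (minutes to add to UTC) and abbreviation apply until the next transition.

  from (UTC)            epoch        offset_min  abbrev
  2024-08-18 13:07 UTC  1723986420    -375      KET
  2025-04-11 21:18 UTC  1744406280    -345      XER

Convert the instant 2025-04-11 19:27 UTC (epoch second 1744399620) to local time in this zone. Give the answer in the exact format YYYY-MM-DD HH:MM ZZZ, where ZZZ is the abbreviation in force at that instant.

2025-04-11 13:12 KET

Query: 2025-04-11 19:27 UTC
Rule 1/2 (KET, -06:15): 2024-08-18 13:07 UTC ≤ query < 2025-04-11 21:18 UTC
19·60 + 27 - 375 = 792 min
792 = 0·1440 + 792; 792 = 13·60 + 12 → 13:12, same day
→ 2025-04-11 13:12 KET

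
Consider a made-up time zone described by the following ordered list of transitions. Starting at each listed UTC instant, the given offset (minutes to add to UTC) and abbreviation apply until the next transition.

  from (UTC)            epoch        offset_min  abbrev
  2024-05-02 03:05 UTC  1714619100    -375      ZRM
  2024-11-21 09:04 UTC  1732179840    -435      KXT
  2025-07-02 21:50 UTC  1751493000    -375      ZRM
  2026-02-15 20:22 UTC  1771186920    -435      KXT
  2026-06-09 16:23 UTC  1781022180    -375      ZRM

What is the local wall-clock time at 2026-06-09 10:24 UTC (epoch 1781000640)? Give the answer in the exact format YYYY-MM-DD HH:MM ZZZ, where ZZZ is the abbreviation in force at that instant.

2026-06-09 03:09 KXT

Query: 2026-06-09 10:24 UTC
Rule 4/5 (KXT, -07:15): 2026-02-15 20:22 UTC ≤ query < 2026-06-09 16:23 UTC
10·60 + 24 - 435 = 189 min
189 = 0·1440 + 189; 189 = 3·60 + 9 → 03:09, same day
→ 2026-06-09 03:09 KXT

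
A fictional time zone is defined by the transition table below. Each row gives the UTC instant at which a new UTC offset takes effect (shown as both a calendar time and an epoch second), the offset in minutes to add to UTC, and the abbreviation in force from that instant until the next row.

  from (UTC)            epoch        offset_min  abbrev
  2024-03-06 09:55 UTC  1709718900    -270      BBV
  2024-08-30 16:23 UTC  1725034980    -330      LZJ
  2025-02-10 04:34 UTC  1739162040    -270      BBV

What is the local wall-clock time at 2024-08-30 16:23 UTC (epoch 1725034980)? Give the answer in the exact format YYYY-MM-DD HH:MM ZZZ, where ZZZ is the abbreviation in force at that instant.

Query: 2024-08-30 16:23 UTC
Rule 2/3 (LZJ, -05:30): 2024-08-30 16:23 UTC ≤ query < 2025-02-10 04:34 UTC
16·60 + 23 - 330 = 653 min
653 = 0·1440 + 653; 653 = 10·60 + 53 → 10:53, same day
→ 2024-08-30 10:53 LZJ

2024-08-30 10:53 LZJ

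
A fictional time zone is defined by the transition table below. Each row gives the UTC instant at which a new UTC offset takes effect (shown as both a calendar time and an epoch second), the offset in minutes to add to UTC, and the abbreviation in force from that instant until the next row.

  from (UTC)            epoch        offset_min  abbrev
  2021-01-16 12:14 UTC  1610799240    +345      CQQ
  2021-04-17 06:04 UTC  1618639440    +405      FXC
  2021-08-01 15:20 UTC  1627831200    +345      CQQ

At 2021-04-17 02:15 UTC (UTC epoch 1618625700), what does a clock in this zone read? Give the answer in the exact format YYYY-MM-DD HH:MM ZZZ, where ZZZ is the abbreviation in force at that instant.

2021-04-17 08:00 CQQ

Query: 2021-04-17 02:15 UTC
Rule 1/3 (CQQ, +05:45): 2021-01-16 12:14 UTC ≤ query < 2021-04-17 06:04 UTC
2·60 + 15 + 345 = 480 min
480 = 0·1440 + 480; 480 = 8·60 + 0 → 08:00, same day
→ 2021-04-17 08:00 CQQ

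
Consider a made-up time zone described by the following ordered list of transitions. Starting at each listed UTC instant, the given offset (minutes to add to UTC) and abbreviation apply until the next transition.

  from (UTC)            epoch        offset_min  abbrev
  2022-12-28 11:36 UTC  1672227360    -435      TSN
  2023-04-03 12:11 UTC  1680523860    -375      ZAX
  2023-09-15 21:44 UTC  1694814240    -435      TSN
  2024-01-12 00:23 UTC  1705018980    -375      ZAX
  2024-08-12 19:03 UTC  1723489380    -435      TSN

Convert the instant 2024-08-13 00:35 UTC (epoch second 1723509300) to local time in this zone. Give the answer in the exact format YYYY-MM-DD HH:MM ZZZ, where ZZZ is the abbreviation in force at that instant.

Query: 2024-08-13 00:35 UTC
Rule 5/5 (TSN, -07:15): 2024-08-12 19:03 UTC ≤ query < +∞
0·60 + 35 - 435 = -400 min
-400 = -1·1440 + 1040; 1040 = 17·60 + 20 → 17:20, 2024-08-13 - 1 day = 2024-08-12
→ 2024-08-12 17:20 TSN

2024-08-12 17:20 TSN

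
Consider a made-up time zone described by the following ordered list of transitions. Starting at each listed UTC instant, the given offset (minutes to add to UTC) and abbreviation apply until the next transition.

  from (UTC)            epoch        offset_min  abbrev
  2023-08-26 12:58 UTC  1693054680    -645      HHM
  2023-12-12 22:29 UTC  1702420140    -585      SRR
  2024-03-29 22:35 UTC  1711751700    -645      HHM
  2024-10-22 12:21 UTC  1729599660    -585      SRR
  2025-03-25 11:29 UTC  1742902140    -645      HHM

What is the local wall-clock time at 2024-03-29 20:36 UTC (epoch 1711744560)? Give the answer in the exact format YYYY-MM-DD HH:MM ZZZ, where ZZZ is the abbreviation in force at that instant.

2024-03-29 10:51 SRR

Query: 2024-03-29 20:36 UTC
Rule 2/5 (SRR, -09:45): 2023-12-12 22:29 UTC ≤ query < 2024-03-29 22:35 UTC
20·60 + 36 - 585 = 651 min
651 = 0·1440 + 651; 651 = 10·60 + 51 → 10:51, same day
→ 2024-03-29 10:51 SRR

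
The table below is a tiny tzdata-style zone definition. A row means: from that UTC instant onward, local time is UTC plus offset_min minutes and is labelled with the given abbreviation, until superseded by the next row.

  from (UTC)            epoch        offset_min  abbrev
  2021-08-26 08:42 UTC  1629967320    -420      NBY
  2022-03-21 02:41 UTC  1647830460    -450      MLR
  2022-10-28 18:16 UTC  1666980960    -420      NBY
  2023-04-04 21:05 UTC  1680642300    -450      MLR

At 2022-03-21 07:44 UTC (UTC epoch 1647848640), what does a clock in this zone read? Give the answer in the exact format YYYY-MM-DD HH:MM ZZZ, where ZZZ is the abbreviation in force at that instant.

Query: 2022-03-21 07:44 UTC
Rule 2/4 (MLR, -07:30): 2022-03-21 02:41 UTC ≤ query < 2022-10-28 18:16 UTC
7·60 + 44 - 450 = 14 min
14 = 0·1440 + 14; 14 = 0·60 + 14 → 00:14, same day
→ 2022-03-21 00:14 MLR

2022-03-21 00:14 MLR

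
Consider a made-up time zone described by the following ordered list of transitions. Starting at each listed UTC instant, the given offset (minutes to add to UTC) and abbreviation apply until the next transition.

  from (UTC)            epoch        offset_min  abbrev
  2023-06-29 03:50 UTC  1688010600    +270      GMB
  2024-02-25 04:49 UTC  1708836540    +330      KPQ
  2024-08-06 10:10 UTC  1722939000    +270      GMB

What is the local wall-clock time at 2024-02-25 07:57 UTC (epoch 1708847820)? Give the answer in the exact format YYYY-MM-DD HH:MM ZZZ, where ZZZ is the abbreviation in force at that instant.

2024-02-25 13:27 KPQ

Query: 2024-02-25 07:57 UTC
Rule 2/3 (KPQ, +05:30): 2024-02-25 04:49 UTC ≤ query < 2024-08-06 10:10 UTC
7·60 + 57 + 330 = 807 min
807 = 0·1440 + 807; 807 = 13·60 + 27 → 13:27, same day
→ 2024-02-25 13:27 KPQ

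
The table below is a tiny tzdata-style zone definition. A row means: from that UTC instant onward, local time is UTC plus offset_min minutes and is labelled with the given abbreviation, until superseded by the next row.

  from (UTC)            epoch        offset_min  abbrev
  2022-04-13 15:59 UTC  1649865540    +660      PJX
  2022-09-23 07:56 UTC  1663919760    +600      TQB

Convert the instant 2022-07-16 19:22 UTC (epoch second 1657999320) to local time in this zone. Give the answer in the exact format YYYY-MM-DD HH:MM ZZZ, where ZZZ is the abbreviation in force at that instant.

Query: 2022-07-16 19:22 UTC
Rule 1/2 (PJX, +11:00): 2022-04-13 15:59 UTC ≤ query < 2022-09-23 07:56 UTC
19·60 + 22 + 660 = 1822 min
1822 = 1·1440 + 382; 382 = 6·60 + 22 → 06:22, 2022-07-16 + 1 day = 2022-07-17
→ 2022-07-17 06:22 PJX

2022-07-17 06:22 PJX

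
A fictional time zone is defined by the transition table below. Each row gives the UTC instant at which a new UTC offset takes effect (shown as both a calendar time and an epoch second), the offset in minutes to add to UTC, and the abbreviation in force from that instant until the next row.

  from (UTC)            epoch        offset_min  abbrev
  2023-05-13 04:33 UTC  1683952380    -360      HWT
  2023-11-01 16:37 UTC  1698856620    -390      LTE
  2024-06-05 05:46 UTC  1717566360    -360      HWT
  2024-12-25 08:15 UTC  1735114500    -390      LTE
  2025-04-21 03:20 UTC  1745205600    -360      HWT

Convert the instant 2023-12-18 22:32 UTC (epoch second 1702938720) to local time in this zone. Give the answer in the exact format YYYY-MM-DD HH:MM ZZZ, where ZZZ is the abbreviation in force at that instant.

2023-12-18 16:02 LTE

Query: 2023-12-18 22:32 UTC
Rule 2/5 (LTE, -06:30): 2023-11-01 16:37 UTC ≤ query < 2024-06-05 05:46 UTC
22·60 + 32 - 390 = 962 min
962 = 0·1440 + 962; 962 = 16·60 + 2 → 16:02, same day
→ 2023-12-18 16:02 LTE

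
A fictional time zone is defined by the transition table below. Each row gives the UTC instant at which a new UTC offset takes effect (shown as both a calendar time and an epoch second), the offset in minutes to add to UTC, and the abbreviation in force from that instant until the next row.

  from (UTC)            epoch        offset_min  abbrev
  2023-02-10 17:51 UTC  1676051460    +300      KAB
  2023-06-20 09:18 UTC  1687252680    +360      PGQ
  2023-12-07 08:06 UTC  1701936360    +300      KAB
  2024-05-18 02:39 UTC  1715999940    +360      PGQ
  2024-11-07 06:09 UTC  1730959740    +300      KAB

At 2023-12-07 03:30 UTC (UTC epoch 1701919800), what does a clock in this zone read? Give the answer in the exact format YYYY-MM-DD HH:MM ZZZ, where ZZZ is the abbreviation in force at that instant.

Query: 2023-12-07 03:30 UTC
Rule 2/5 (PGQ, +06:00): 2023-06-20 09:18 UTC ≤ query < 2023-12-07 08:06 UTC
3·60 + 30 + 360 = 570 min
570 = 0·1440 + 570; 570 = 9·60 + 30 → 09:30, same day
→ 2023-12-07 09:30 PGQ

2023-12-07 09:30 PGQ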